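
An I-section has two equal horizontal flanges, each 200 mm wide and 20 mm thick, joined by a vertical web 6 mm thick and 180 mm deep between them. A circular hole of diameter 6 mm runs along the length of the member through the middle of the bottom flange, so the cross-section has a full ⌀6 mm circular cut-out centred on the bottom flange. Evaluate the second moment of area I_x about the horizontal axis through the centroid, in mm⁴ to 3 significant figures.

I_x ≈ 8.29 × 10⁷ mm⁴

Treat the section as a set of non-overlapping primitives; coordinates are from the bounding-box lower-left.
Bottom flange: 200 × 20, A = 4 000 mm², y = 10 mm, Ī = 133 333 mm⁴.
Web: 6 × 180, A = 1 080 mm², y = 110 mm, Ī = 2 916 000 mm⁴.
Top flange: 200 × 20, A = 4 000 mm², y = 210 mm, Ī = 133 333 mm⁴.
Hole (subtracted): ⌀6, A = 28.274 mm², y = 10 mm, Ī = 63.617 mm⁴.
Centroid: ȳ = ΣA·y / ΣA = 110.31 mm.
Transfer each piece to the horizontal axis through the centroid using Ī + A·d² with d = y − 110.31:
  bottom flange: d = -100.31 mm → contributes +40 383 615 mm⁴
  web: d = -0.31236 mm → contributes +2 916 105 mm⁴
  top flange: d = 99.688 mm → contributes +39 883 832 mm⁴
  hole: d = -100.31 mm → contributes −284 576 mm⁴
Total I = 82 898 977 mm⁴.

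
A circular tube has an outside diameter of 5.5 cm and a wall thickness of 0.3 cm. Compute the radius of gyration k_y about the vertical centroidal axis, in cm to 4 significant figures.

k_y ≈ 1.842 cm

Break the section into simple shapes (no overlaps), measuring from the bottom-left corner of the bounding box.
Outer circle: ⌀5.5, A = 23.7583 cm², x = 2.75 cm, Ī = 44.918 cm⁴.
Bore (subtracted): ⌀4.9, A = 18.8574 cm², x = 2.75 cm, Ī = 28.2979 cm⁴.
By symmetry the centroid is at mid-width, x̄ = 2.75 cm.
All pieces are centred on the vertical centroidal axis, so I = ΣĪ (holes subtracted) = 16.6201 cm⁴.
Radius of gyration: k = √(I/A) = √(16.6201 / 4.90088) = 1.84153 cm.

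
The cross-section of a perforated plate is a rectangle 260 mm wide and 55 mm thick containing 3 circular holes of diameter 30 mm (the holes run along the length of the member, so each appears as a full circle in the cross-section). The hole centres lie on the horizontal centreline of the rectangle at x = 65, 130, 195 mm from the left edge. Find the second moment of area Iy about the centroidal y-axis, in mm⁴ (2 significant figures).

Iy ≈ 7.4 × 10⁷ mm⁴

Break the section into simple shapes (no overlaps), measuring from the bottom-left corner of the bounding box.
Plate: 260 × 55, A = 14 300 mm², x = 130 mm, Ī = 80 556 667 mm⁴.
Hole 1 (subtracted): ⌀30, A = 706.9 mm², x = 65 mm, Ī = 39 761 mm⁴.
Hole 2 (subtracted): ⌀30, A = 706.9 mm², x = 130 mm, Ī = 39 761 mm⁴.
Hole 3 (subtracted): ⌀30, A = 706.9 mm², x = 195 mm, Ī = 39 761 mm⁴.
By symmetry the centroid is at mid-width, x̄ = 130 mm.
Transfer each piece to the centroidal y-axis using Ī + A·d² with d = x − 130:
  plate: d = 0 mm → contributes +80 556 667 mm⁴
  hole 1: d = -65 mm → contributes −3 026 237 mm⁴
  hole 2: d = 0 mm → contributes −39 761 mm⁴
  hole 3: d = 65 mm → contributes −3 026 237 mm⁴
Total I = 74 464 431 mm⁴.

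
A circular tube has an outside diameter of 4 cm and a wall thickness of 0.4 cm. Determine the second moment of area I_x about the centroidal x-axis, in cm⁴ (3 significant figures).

I_x ≈ 7.42 cm⁴

Break the section into simple shapes (no overlaps), measuring from the bottom-left corner of the bounding box.
Outer circle: ⌀4, A = 12.566 cm², y = 2 cm, Ī = 12.566 cm⁴.
Bore (subtracted): ⌀3.2, A = 8.0425 cm², y = 2 cm, Ī = 5.1472 cm⁴.
By symmetry the centroid is at mid-height, ȳ = 2 cm.
All pieces are centred on the centroidal x-axis, so I = ΣĪ (holes subtracted) = 7.4192 cm⁴.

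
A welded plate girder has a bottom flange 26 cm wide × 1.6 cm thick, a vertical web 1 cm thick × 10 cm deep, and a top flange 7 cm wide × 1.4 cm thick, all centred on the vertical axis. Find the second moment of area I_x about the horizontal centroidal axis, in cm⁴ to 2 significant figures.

I_x ≈ 1300 cm⁴

Treat the section as a set of non-overlapping primitives; coordinates are from the bounding-box lower-left.
Bottom plate: 26 × 1.6, A = 41.6 cm², y = 0.8 cm, Ī = 8.875 cm⁴.
Web plate: 1 × 10, A = 10 cm², y = 6.6 cm, Ī = 83.33 cm⁴.
Top plate: 7 × 1.4, A = 9.8 cm², y = 12.3 cm, Ī = 1.601 cm⁴.
Centroid: ȳ = ΣA·y / ΣA = 3.58 cm.
Transfer each piece to the horizontal centroidal axis using Ī + A·d² with d = y − 3.58:
  bottom plate: d = -2.78 cm → contributes +330.4 cm⁴
  web plate: d = 3.02 cm → contributes +174.5 cm⁴
  top plate: d = 8.72 cm → contributes +746.8 cm⁴
Total I = 1 252 cm⁴.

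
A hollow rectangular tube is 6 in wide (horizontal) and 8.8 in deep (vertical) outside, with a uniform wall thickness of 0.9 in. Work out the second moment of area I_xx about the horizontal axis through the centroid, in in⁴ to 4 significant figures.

Decompose the section into non-overlapping parts with the origin at the bottom-left of its bounding rectangle.
Outer rectangle: 6 × 8.8, A = 52.8 in², y = 4.4 in, Ī = 340.736 in⁴.
Inner void (subtracted): 4.2 × 7, A = 29.4 in², y = 4.4 in, Ī = 120.05 in⁴.
By symmetry the centroid is at mid-height, ȳ = 4.4 in.
All pieces are centred on the horizontal axis through the centroid, so I = ΣĪ (holes subtracted) = 220.686 in⁴.

I_xx ≈ 220.7 in⁴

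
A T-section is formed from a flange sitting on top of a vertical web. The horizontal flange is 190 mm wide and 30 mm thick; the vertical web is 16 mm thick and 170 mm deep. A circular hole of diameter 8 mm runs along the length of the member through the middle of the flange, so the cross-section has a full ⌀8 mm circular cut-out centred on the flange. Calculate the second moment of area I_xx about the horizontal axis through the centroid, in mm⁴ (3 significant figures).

Split into non-overlapping primitives; take the origin at the lower-left of the bounding box.
Flange: 190 × 30, A = 5 700 mm², y = 185 mm, Ī = 427 500 mm⁴.
Web: 16 × 170, A = 2 720 mm², y = 85 mm, Ī = 6 550 667 mm⁴.
Hole (subtracted): ⌀8, A = 50.265 mm², y = 185 mm, Ī = 201.06 mm⁴.
Centroid: ȳ = ΣA·y / ΣA = 152.5 mm.
Transfer each piece to the horizontal axis through the centroid using Ī + A·d² with d = y − 152.5:
  flange: d = 32.498 mm → contributes +6 447 400 mm⁴
  web: d = -67.502 mm → contributes +18 944 385 mm⁴
  hole: d = 32.498 mm → contributes −53 288 mm⁴
Total I = 25 338 498 mm⁴.

I_xx ≈ 2.53 × 10⁷ mm⁴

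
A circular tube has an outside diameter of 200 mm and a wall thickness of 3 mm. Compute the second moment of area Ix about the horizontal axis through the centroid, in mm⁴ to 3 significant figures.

Decompose the section into non-overlapping parts with the origin at the bottom-left of its bounding rectangle.
Outer circle: ⌀200, A = 31 416 mm², y = 100 mm, Ī = 78 539 816 mm⁴.
Bore (subtracted): ⌀194, A = 29 559 mm², y = 100 mm, Ī = 69 530 735 mm⁴.
By symmetry the centroid is at mid-height, ȳ = 100 mm.
All pieces are centred on the horizontal axis through the centroid, so I = ΣĪ (holes subtracted) = 9 009 082 mm⁴.

Ix ≈ 9.01 × 10⁶ mm⁴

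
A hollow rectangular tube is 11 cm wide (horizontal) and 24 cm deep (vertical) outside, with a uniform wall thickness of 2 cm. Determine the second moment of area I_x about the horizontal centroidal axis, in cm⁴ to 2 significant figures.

I_x ≈ 8000 cm⁴

Treat the section as a set of non-overlapping primitives; coordinates are from the bounding-box lower-left.
Outer rectangle: 11 × 24, A = 264 cm², y = 12 cm, Ī = 12 672 cm⁴.
Inner void (subtracted): 7 × 20, A = 140 cm², y = 12 cm, Ī = 4 667 cm⁴.
By symmetry the centroid is at mid-height, ȳ = 12 cm.
All pieces are centred on the horizontal centroidal axis, so I = ΣĪ (holes subtracted) = 8 005 cm⁴.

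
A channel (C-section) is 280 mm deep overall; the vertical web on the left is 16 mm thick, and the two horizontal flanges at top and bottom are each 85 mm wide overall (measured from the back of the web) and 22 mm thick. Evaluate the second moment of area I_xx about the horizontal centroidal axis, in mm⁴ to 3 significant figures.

Treat the section as a set of non-overlapping primitives; coordinates are from the bounding-box lower-left.
Web: 16 × 280, A = 4 480 mm², y = 140 mm, Ī = 29 269 333 mm⁴.
Top flange (beyond web): 69 × 22, A = 1 518 mm², y = 269 mm, Ī = 61 226 mm⁴.
Bottom flange (beyond web): 69 × 22, A = 1 518 mm², y = 11 mm, Ī = 61 226 mm⁴.
By symmetry the centroid is at mid-height, ȳ = 140 mm.
Transfer each piece to the horizontal centroidal axis using Ī + A·d² with d = y − 140:
  web: d = 0 mm → contributes +29 269 333 mm⁴
  top flange (beyond web): d = 129 mm → contributes +25 322 264 mm⁴
  bottom flange (beyond web): d = -129 mm → contributes +25 322 264 mm⁴
Total I = 79 913 861 mm⁴.

I_xx ≈ 7.99 × 10⁷ mm⁴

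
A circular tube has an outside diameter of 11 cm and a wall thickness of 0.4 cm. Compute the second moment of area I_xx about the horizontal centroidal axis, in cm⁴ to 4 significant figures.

I_xx ≈ 187.4 cm⁴

Split into non-overlapping primitives; take the origin at the lower-left of the bounding box.
Outer circle: ⌀11, A = 95.0332 cm², y = 5.5 cm, Ī = 718.688 cm⁴.
Bore (subtracted): ⌀10.2, A = 81.7128 cm², y = 5.5 cm, Ī = 531.338 cm⁴.
By symmetry the centroid is at mid-height, ȳ = 5.5 cm.
All pieces are centred on the horizontal centroidal axis, so I = ΣĪ (holes subtracted) = 187.351 cm⁴.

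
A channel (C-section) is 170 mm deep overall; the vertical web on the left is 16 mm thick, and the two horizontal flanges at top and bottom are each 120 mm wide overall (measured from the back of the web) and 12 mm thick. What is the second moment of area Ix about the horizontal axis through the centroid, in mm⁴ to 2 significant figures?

Ix ≈ 2.2 × 10⁷ mm⁴

Treat the section as a set of non-overlapping primitives; coordinates are from the bounding-box lower-left.
Web: 16 × 170, A = 2 720 mm², y = 85 mm, Ī = 6 550 667 mm⁴.
Top flange (beyond web): 104 × 12, A = 1 248 mm², y = 164 mm, Ī = 14 976 mm⁴.
Bottom flange (beyond web): 104 × 12, A = 1 248 mm², y = 6 mm, Ī = 14 976 mm⁴.
By symmetry the centroid is at mid-height, ȳ = 85 mm.
Transfer each piece to the horizontal axis through the centroid using Ī + A·d² with d = y − 85:
  web: d = 0 mm → contributes +6 550 667 mm⁴
  top flange (beyond web): d = 79 mm → contributes +7 803 744 mm⁴
  bottom flange (beyond web): d = -79 mm → contributes +7 803 744 mm⁴
Total I = 22 158 155 mm⁴.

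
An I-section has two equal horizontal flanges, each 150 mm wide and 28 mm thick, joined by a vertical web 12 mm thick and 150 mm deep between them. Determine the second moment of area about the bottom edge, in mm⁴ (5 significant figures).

I_base ≈ 1.7867 × 10⁸ mm⁴

Decompose the section into non-overlapping parts with the origin at the bottom-left of its bounding rectangle.
Bottom flange: 150 × 28, A = 4 200 mm², y = 14 mm, Ī = 274 400 mm⁴.
Web: 12 × 150, A = 1 800 mm², y = 103 mm, Ī = 3 375 000 mm⁴.
Top flange: 150 × 28, A = 4 200 mm², y = 192 mm, Ī = 274 400 mm⁴.
Transfer each piece to the base of the section using Ī + A·d² with d = y − 0:
  bottom flange: d = 14 mm → contributes +1 097 600 mm⁴
  web: d = 103 mm → contributes +22 471 200 mm⁴
  top flange: d = 192 mm → contributes +155 103 200 mm⁴
Total I = 178 672 000 mm⁴.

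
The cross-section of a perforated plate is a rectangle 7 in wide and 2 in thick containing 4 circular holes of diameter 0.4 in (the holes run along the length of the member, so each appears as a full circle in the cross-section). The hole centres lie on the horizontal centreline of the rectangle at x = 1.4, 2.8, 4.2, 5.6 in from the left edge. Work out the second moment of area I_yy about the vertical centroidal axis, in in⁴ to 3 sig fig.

I_yy ≈ 55.9 in⁴

Break the section into simple shapes (no overlaps), measuring from the bottom-left corner of the bounding box.
Plate: 7 × 2, A = 14 in², x = 3.5 in, Ī = 57.167 in⁴.
Hole 1 (subtracted): ⌀0.4, A = 0.12566 in², x = 1.4 in, Ī = 0.0012566 in⁴.
Hole 2 (subtracted): ⌀0.4, A = 0.12566 in², x = 2.8 in, Ī = 0.0012566 in⁴.
Hole 3 (subtracted): ⌀0.4, A = 0.12566 in², x = 4.2 in, Ī = 0.0012566 in⁴.
Hole 4 (subtracted): ⌀0.4, A = 0.12566 in², x = 5.6 in, Ī = 0.0012566 in⁴.
By symmetry the centroid is at mid-width, x̄ = 3.5 in.
Transfer each piece to the vertical centroidal axis using Ī + A·d² with d = x − 3.5:
  plate: d = 0 in → contributes +57.167 in⁴
  hole 1: d = -2.1 in → contributes −0.55543 in⁴
  hole 2: d = -0.7 in → contributes −0.062832 in⁴
  hole 3: d = 0.7 in → contributes −0.062832 in⁴
  hole 4: d = 2.1 in → contributes −0.55543 in⁴
Total I = 55.93 in⁴.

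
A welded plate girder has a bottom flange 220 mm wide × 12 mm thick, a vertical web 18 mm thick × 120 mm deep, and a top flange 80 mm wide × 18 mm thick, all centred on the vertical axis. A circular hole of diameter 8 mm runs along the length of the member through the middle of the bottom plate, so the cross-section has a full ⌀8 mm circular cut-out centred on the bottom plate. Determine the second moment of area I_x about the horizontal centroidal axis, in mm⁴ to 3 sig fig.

Decompose the section into non-overlapping parts with the origin at the bottom-left of its bounding rectangle.
Bottom plate: 220 × 12, A = 2 640 mm², y = 6 mm, Ī = 31 680 mm⁴.
Web plate: 18 × 120, A = 2 160 mm², y = 72 mm, Ī = 2 592 000 mm⁴.
Top plate: 80 × 18, A = 1 440 mm², y = 141 mm, Ī = 38 880 mm⁴.
Hole (subtracted): ⌀8, A = 50.265 mm², y = 6 mm, Ī = 201.06 mm⁴.
Centroid: ȳ = ΣA·y / ΣA = 60.439 mm.
Transfer each piece to the horizontal centroidal axis using Ī + A·d² with d = y − 60.439:
  bottom plate: d = -54.439 mm → contributes +7 855 459 mm⁴
  web plate: d = 11.561 mm → contributes +2 880 722 mm⁴
  top plate: d = 80.561 mm → contributes +9 384 698 mm⁴
  hole: d = -54.439 mm → contributes −149 165 mm⁴
Total I = 19 971 714 mm⁴.

I_x ≈ 2.00 × 10⁷ mm⁴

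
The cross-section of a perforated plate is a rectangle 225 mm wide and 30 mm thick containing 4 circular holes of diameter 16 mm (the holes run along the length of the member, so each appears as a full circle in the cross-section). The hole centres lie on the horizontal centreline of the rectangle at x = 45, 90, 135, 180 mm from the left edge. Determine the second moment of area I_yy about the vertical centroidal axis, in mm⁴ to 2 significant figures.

I_yy ≈ 2.6 × 10⁷ mm⁴

Treat the section as a set of non-overlapping primitives; coordinates are from the bounding-box lower-left.
Plate: 225 × 30, A = 6 750 mm², x = 112.5 mm, Ī = 28 476 563 mm⁴.
Hole 1 (subtracted): ⌀16, A = 201.1 mm², x = 45 mm, Ī = 3 217 mm⁴.
Hole 2 (subtracted): ⌀16, A = 201.1 mm², x = 90 mm, Ī = 3 217 mm⁴.
Hole 3 (subtracted): ⌀16, A = 201.1 mm², x = 135 mm, Ī = 3 217 mm⁴.
Hole 4 (subtracted): ⌀16, A = 201.1 mm², x = 180 mm, Ī = 3 217 mm⁴.
By symmetry the centroid is at mid-width, x̄ = 112.5 mm.
Transfer each piece to the vertical centroidal axis using Ī + A·d² with d = x − 112.5:
  plate: d = 0 mm → contributes +28 476 563 mm⁴
  hole 1: d = -67.5 mm → contributes −919 305 mm⁴
  hole 2: d = -22.5 mm → contributes −105 005 mm⁴
  hole 3: d = 22.5 mm → contributes −105 005 mm⁴
  hole 4: d = 67.5 mm → contributes −919 305 mm⁴
Total I = 26 427 942 mm⁴.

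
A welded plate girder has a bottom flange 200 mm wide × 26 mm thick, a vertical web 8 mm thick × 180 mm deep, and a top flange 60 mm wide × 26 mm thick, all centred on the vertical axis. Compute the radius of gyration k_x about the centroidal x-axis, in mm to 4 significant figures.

Treat the section as a set of non-overlapping primitives; coordinates are from the bounding-box lower-left.
Bottom plate: 200 × 26, A = 5 200 mm², y = 13 mm, Ī = 292 933 mm⁴.
Web plate: 8 × 180, A = 1 440 mm², y = 116 mm, Ī = 3 888 000 mm⁴.
Top plate: 60 × 26, A = 1 560 mm², y = 219 mm, Ī = 87 880 mm⁴.
Centroid: ȳ = ΣA·y / ΣA = 70.278 mm.
Transfer each piece to the centroidal x-axis using Ī + A·d² with d = y − 70.278:
  bottom plate: d = -57.278 mm → contributes +17 352 963 mm⁴
  web plate: d = 45.722 mm → contributes +6 898 315 mm⁴
  top plate: d = 148.722 mm → contributes +34 592 301 mm⁴
Total I = 58 843 579 mm⁴.
Radius of gyration: k = √(I/A) = √(58 843 579 / 8 200) = 84.7115 mm.

k_x ≈ 84.71 mm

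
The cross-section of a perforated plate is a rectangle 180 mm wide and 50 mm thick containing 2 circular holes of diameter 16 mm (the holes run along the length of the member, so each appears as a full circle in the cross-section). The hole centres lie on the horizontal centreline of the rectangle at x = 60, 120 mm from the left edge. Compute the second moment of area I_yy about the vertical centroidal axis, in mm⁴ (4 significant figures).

I_yy ≈ 2.393 × 10⁷ mm⁴

Split into non-overlapping primitives; take the origin at the lower-left of the bounding box.
Plate: 180 × 50, A = 9 000 mm², x = 90 mm, Ī = 24 300 000 mm⁴.
Hole 1 (subtracted): ⌀16, A = 201.062 mm², x = 60 mm, Ī = 3216.99 mm⁴.
Hole 2 (subtracted): ⌀16, A = 201.062 mm², x = 120 mm, Ī = 3216.99 mm⁴.
By symmetry the centroid is at mid-width, x̄ = 90 mm.
Transfer each piece to the vertical centroidal axis using Ī + A·d² with d = x − 90:
  plate: d = 0 mm → contributes +24 300 000 mm⁴
  hole 1: d = -30 mm → contributes −184 173 mm⁴
  hole 2: d = 30 mm → contributes −184 173 mm⁴
Total I = 23 931 655 mm⁴.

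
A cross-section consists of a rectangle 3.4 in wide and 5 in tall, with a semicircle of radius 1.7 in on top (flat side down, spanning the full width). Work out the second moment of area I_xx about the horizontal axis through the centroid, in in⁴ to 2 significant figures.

Decompose the section into non-overlapping parts with the origin at the bottom-left of its bounding rectangle.
Rectangular body: 3.4 × 5, A = 17 in², y = 2.5 in, Ī = 35.42 in⁴.
Semicircular cap: semicircle r = 1.7, A = 4.54 in², y = 5.722 in, Ī = 0.9167 in⁴.
Centroid: ȳ = ΣA·y / ΣA = 3.179 in.
Transfer each piece to the horizontal axis through the centroid using Ī + A·d² with d = y − 3.179:
  rectangular body: d = -0.679 in → contributes +43.25 in⁴
  semicircular cap: d = 2.543 in → contributes +30.26 in⁴
Total I = 73.52 in⁴.

I_xx ≈ 74 in⁴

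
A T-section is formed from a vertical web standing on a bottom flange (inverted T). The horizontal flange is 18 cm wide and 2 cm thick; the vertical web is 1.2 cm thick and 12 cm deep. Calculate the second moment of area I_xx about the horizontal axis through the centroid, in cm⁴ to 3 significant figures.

Decompose the section into non-overlapping parts with the origin at the bottom-left of its bounding rectangle.
Flange: 18 × 2, A = 36 cm², y = 1 cm, Ī = 12 cm⁴.
Web: 1.2 × 12, A = 14.4 cm², y = 8 cm, Ī = 172.8 cm⁴.
Centroid: ȳ = ΣA·y / ΣA = 3 cm.
Transfer each piece to the horizontal axis through the centroid using Ī + A·d² with d = y − 3:
  flange: d = -2 cm → contributes +156 cm⁴
  web: d = 5 cm → contributes +532.8 cm⁴
Total I = 688.8 cm⁴.

I_xx ≈ 689 cm⁴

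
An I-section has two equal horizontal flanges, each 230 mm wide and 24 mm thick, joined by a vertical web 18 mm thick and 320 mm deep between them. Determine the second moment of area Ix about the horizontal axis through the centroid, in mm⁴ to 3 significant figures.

Ix ≈ 3.76 × 10⁸ mm⁴

Decompose the section into non-overlapping parts with the origin at the bottom-left of its bounding rectangle.
Bottom flange: 230 × 24, A = 5 520 mm², y = 12 mm, Ī = 264 960 mm⁴.
Web: 18 × 320, A = 5 760 mm², y = 184 mm, Ī = 49 152 000 mm⁴.
Top flange: 230 × 24, A = 5 520 mm², y = 356 mm, Ī = 264 960 mm⁴.
By symmetry the centroid is at mid-height, ȳ = 184 mm.
Transfer each piece to the horizontal axis through the centroid using Ī + A·d² with d = y − 184:
  bottom flange: d = -172 mm → contributes +163 568 640 mm⁴
  web: d = 0 mm → contributes +49 152 000 mm⁴
  top flange: d = 172 mm → contributes +163 568 640 mm⁴
Total I = 376 289 280 mm⁴.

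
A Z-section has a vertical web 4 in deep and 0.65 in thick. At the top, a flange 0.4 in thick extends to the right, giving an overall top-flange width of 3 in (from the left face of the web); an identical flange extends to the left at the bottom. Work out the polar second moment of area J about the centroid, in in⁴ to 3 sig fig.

Split into non-overlapping primitives; take the origin at the lower-left of the bounding box.
Web: 0.65 × 4, A = 2.6 in², y = 2 in, Ī = 3.4667 in⁴.
Top flange (beyond web): 2.35 × 0.4, A = 0.94 in², y = 3.8 in, Ī = 0.012533 in⁴.
Bottom flange (beyond web): 2.35 × 0.4, A = 0.94 in², y = 0.2 in, Ī = 0.012533 in⁴.
Centroid: ȳ = ΣA·y / ΣA = 2 in.
Transfer each piece to the centroidal x-axis using Ī + A·d² with d = y − 2:
  web: d = 0 in → contributes +3.4667 in⁴
  top flange (beyond web): d = 1.8 in → contributes +3.0581 in⁴
  bottom flange (beyond web): d = -1.8 in → contributes +3.0581 in⁴
Total I = 9.5829 in⁴.
For the y-axis: x̄ = 2.675 in.
Repeating about the centroidal y-axis gives I_y = 5.1867 in⁴.
Polar second moment: J = I_x + I_y = 14.77 in⁴.

J ≈ 14.8 in⁴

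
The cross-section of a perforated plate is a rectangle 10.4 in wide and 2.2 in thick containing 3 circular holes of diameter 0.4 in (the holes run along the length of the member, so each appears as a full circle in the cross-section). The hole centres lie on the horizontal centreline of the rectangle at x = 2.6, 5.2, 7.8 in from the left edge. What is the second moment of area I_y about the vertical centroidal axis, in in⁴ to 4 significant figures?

Treat the section as a set of non-overlapping primitives; coordinates are from the bounding-box lower-left.
Plate: 10.4 × 2.2, A = 22.88 in², x = 5.2 in, Ī = 206.225 in⁴.
Hole 1 (subtracted): ⌀0.4, A = 0.125664 in², x = 2.6 in, Ī = 0.00125664 in⁴.
Hole 2 (subtracted): ⌀0.4, A = 0.125664 in², x = 5.2 in, Ī = 0.00125664 in⁴.
Hole 3 (subtracted): ⌀0.4, A = 0.125664 in², x = 7.8 in, Ī = 0.00125664 in⁴.
By symmetry the centroid is at mid-width, x̄ = 5.2 in.
Transfer each piece to the vertical centroidal axis using Ī + A·d² with d = x − 5.2:
  plate: d = 0 in → contributes +206.225 in⁴
  hole 1: d = -2.6 in → contributes −0.850743 in⁴
  hole 2: d = 0 in → contributes −0.00125664 in⁴
  hole 3: d = 2.6 in → contributes −0.850743 in⁴
Total I = 204.522 in⁴.

I_y ≈ 204.5 in⁴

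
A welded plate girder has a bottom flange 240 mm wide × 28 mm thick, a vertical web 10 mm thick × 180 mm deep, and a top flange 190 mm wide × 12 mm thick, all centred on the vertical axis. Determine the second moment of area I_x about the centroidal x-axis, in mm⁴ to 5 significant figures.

I_x ≈ 7.7689 × 10⁷ mm⁴

Decompose the section into non-overlapping parts with the origin at the bottom-left of its bounding rectangle.
Bottom plate: 240 × 28, A = 6 720 mm², y = 14 mm, Ī = 439 040 mm⁴.
Web plate: 10 × 180, A = 1 800 mm², y = 118 mm, Ī = 4 860 000 mm⁴.
Top plate: 190 × 12, A = 2 280 mm², y = 214 mm, Ī = 27 360 mm⁴.
Centroid: ȳ = ΣA·y / ΣA = 73.55556 mm.
Transfer each piece to the centroidal x-axis using Ī + A·d² with d = y − 73.55556:
  bottom plate: d = -59.55556 mm → contributes +24 273 967 mm⁴
  web plate: d = 44.44444 mm → contributes +8 415 556 mm⁴
  top plate: d = 140.4444 mm → contributes +44 999 544 mm⁴
Total I = 77 689 067 mm⁴.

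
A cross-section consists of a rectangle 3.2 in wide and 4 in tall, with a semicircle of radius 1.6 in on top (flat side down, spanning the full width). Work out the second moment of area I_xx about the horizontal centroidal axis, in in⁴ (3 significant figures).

Treat the section as a set of non-overlapping primitives; coordinates are from the bounding-box lower-left.
Rectangular body: 3.2 × 4, A = 12.8 in², y = 2 in, Ī = 17.067 in⁴.
Semicircular cap: semicircle r = 1.6, A = 4.0212 in², y = 4.6791 in, Ī = 0.7193 in⁴.
Centroid: ȳ = ΣA·y / ΣA = 2.6404 in.
Transfer each piece to the horizontal centroidal axis using Ī + A·d² with d = y − 2.6404:
  rectangular body: d = -0.64045 in → contributes +22.317 in⁴
  semicircular cap: d = 2.0386 in → contributes +17.431 in⁴
Total I = 39.748 in⁴.

I_xx ≈ 39.7 in⁴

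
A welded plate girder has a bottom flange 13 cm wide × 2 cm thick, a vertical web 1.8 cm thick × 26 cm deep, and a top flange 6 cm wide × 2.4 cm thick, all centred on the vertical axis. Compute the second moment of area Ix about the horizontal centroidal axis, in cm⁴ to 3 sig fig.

Ix ≈ 1.04 × 10⁴ cm⁴

Treat the section as a set of non-overlapping primitives; coordinates are from the bounding-box lower-left.
Bottom plate: 13 × 2, A = 26 cm², y = 1 cm, Ī = 8.6667 cm⁴.
Web plate: 1.8 × 26, A = 46.8 cm², y = 15 cm, Ī = 2636.4 cm⁴.
Top plate: 6 × 2.4, A = 14.4 cm², y = 29.2 cm, Ī = 6.912 cm⁴.
Centroid: ȳ = ΣA·y / ΣA = 13.171 cm.
Transfer each piece to the horizontal centroidal axis using Ī + A·d² with d = y − 13.171:
  bottom plate: d = -12.171 cm → contributes +3859.9 cm⁴
  web plate: d = 1.8294 cm → contributes +2 793 cm⁴
  top plate: d = 16.029 cm → contributes +3706.9 cm⁴
Total I = 10 360 cm⁴.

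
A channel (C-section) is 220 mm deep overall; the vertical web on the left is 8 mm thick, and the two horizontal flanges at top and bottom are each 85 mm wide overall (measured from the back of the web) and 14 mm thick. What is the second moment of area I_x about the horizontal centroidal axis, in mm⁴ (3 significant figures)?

I_x ≈ 3.00 × 10⁷ mm⁴

Treat the section as a set of non-overlapping primitives; coordinates are from the bounding-box lower-left.
Web: 8 × 220, A = 1 760 mm², y = 110 mm, Ī = 7 098 667 mm⁴.
Top flange (beyond web): 77 × 14, A = 1 078 mm², y = 213 mm, Ī = 17 607 mm⁴.
Bottom flange (beyond web): 77 × 14, A = 1 078 mm², y = 7 mm, Ī = 17 607 mm⁴.
By symmetry the centroid is at mid-height, ȳ = 110 mm.
Transfer each piece to the horizontal centroidal axis using Ī + A·d² with d = y − 110:
  web: d = 0 mm → contributes +7 098 667 mm⁴
  top flange (beyond web): d = 103 mm → contributes +11 454 109 mm⁴
  bottom flange (beyond web): d = -103 mm → contributes +11 454 109 mm⁴
Total I = 30 006 885 mm⁴.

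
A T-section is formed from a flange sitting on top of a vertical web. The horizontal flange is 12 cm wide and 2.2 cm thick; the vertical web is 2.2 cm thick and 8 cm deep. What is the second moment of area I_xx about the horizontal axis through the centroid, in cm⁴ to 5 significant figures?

I_xx ≈ 379.18 cm⁴

Split into non-overlapping primitives; take the origin at the lower-left of the bounding box.
Flange: 12 × 2.2, A = 26.4 cm², y = 9.1 cm, Ī = 10.648 cm⁴.
Web: 2.2 × 8, A = 17.6 cm², y = 4 cm, Ī = 93.86667 cm⁴.
Centroid: ȳ = ΣA·y / ΣA = 7.06 cm.
Transfer each piece to the horizontal axis through the centroid using Ī + A·d² with d = y − 7.06:
  flange: d = 2.04 cm → contributes +120.5142 cm⁴
  web: d = -3.06 cm → contributes +258.666 cm⁴
Total I = 379.1803 cm⁴.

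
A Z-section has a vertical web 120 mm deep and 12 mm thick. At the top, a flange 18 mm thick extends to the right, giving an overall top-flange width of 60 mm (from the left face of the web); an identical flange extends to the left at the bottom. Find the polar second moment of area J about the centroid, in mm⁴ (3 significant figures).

J ≈ 8.17 × 10⁶ mm⁴

Decompose the section into non-overlapping parts with the origin at the bottom-left of its bounding rectangle.
Web: 12 × 120, A = 1 440 mm², y = 60 mm, Ī = 1 728 000 mm⁴.
Top flange (beyond web): 48 × 18, A = 864 mm², y = 111 mm, Ī = 23 328 mm⁴.
Bottom flange (beyond web): 48 × 18, A = 864 mm², y = 9 mm, Ī = 23 328 mm⁴.
Centroid: ȳ = ΣA·y / ΣA = 60 mm.
Transfer each piece to the centroidal x-axis using Ī + A·d² with d = y − 60:
  web: d = 0 mm → contributes +1 728 000 mm⁴
  top flange (beyond web): d = 51 mm → contributes +2 270 592 mm⁴
  bottom flange (beyond web): d = -51 mm → contributes +2 270 592 mm⁴
Total I = 6 269 184 mm⁴.
For the y-axis: x̄ = 54 mm.
Repeating about the centroidal y-axis gives I_y = 1 904 256 mm⁴.
Polar second moment: J = I_x + I_y = 8 173 440 mm⁴.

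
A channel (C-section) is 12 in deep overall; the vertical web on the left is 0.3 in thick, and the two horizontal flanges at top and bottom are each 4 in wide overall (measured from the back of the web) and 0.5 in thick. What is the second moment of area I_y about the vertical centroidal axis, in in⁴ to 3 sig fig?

Decompose the section into non-overlapping parts with the origin at the bottom-left of its bounding rectangle.
Web: 0.3 × 12, A = 3.6 in², x = 0.15 in, Ī = 0.027 in⁴.
Top flange (beyond web): 3.7 × 0.5, A = 1.85 in², x = 2.15 in, Ī = 2.1105 in⁴.
Bottom flange (beyond web): 3.7 × 0.5, A = 1.85 in², x = 2.15 in, Ī = 2.1105 in⁴.
Centroid: x̄ = ΣA·x / ΣA = 1.1637 in.
Transfer each piece to the vertical centroidal axis using Ī + A·d² with d = x − 1.1637:
  web: d = -1.0137 in → contributes +3.7263 in⁴
  top flange (beyond web): d = 0.9863 in → contributes +3.9102 in⁴
  bottom flange (beyond web): d = 0.9863 in → contributes +3.9102 in⁴
Total I = 11.547 in⁴.

I_y ≈ 11.5 in⁴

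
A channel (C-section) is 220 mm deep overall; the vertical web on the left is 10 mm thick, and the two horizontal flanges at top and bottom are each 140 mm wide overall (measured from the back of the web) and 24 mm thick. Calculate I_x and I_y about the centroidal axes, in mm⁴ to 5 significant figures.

Treat the section as a set of non-overlapping primitives; coordinates are from the bounding-box lower-left.
Web: 10 × 220, A = 2 200 mm², y = 110 mm, Ī = 8 873 333 mm⁴.
Top flange (beyond web): 130 × 24, A = 3 120 mm², y = 208 mm, Ī = 149 760 mm⁴.
Bottom flange (beyond web): 130 × 24, A = 3 120 mm², y = 12 mm, Ī = 149 760 mm⁴.
By symmetry the centroid is at mid-height, ȳ = 110 mm.
Transfer each piece to the centroidal x-axis using Ī + A·d² with d = y − 110:
  web: d = 0 mm → contributes +8 873 333 mm⁴
  top flange (beyond web): d = 98 mm → contributes +30 114 240 mm⁴
  bottom flange (beyond web): d = -98 mm → contributes +30 114 240 mm⁴
Total I = 69 101 813 mm⁴.
For the y-axis: x̄ = 56.75355 mm.
Repeating about the centroidal y-axis gives I_y = 16 776 381 mm⁴.

I_x ≈ 6.9102 × 10⁷ mm⁴, I_y ≈ 1.6776 × 10⁷ mm⁴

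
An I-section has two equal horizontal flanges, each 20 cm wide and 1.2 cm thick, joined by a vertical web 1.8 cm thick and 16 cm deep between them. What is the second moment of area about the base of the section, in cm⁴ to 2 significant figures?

Break the section into simple shapes (no overlaps), measuring from the bottom-left corner of the bounding box.
Bottom flange: 20 × 1.2, A = 24 cm², y = 0.6 cm, Ī = 2.88 cm⁴.
Web: 1.8 × 16, A = 28.8 cm², y = 9.2 cm, Ī = 614.4 cm⁴.
Top flange: 20 × 1.2, A = 24 cm², y = 17.8 cm, Ī = 2.88 cm⁴.
Transfer each piece to the bottom edge using Ī + A·d² with d = y − 0:
  bottom flange: d = 0.6 cm → contributes +11.52 cm⁴
  web: d = 9.2 cm → contributes +3 052 cm⁴
  top flange: d = 17.8 cm → contributes +7 607 cm⁴
Total I = 10 671 cm⁴.

I_base ≈ 1.1 × 10⁴ cm⁴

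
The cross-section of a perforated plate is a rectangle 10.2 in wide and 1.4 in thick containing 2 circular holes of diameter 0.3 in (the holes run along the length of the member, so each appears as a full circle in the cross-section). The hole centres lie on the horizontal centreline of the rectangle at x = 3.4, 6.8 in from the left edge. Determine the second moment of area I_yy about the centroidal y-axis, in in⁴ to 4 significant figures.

Break the section into simple shapes (no overlaps), measuring from the bottom-left corner of the bounding box.
Plate: 10.2 × 1.4, A = 14.28 in², x = 5.1 in, Ī = 123.808 in⁴.
Hole 1 (subtracted): ⌀0.3, A = 0.0706858 in², x = 3.4 in, Ī = 0.000397608 in⁴.
Hole 2 (subtracted): ⌀0.3, A = 0.0706858 in², x = 6.8 in, Ī = 0.000397608 in⁴.
By symmetry the centroid is at mid-width, x̄ = 5.1 in.
Transfer each piece to the centroidal y-axis using Ī + A·d² with d = x − 5.1:
  plate: d = 0 in → contributes +123.808 in⁴
  hole 1: d = -1.7 in → contributes −0.20468 in⁴
  hole 2: d = 1.7 in → contributes −0.20468 in⁴
Total I = 123.398 in⁴.

I_yy ≈ 123.4 in⁴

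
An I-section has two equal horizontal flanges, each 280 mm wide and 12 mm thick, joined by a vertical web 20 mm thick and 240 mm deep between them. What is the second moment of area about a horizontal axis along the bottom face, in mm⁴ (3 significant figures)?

Break the section into simple shapes (no overlaps), measuring from the bottom-left corner of the bounding box.
Bottom flange: 280 × 12, A = 3 360 mm², y = 6 mm, Ī = 40 320 mm⁴.
Web: 20 × 240, A = 4 800 mm², y = 132 mm, Ī = 23 040 000 mm⁴.
Top flange: 280 × 12, A = 3 360 mm², y = 258 mm, Ī = 40 320 mm⁴.
Transfer each piece to the base of the section using Ī + A·d² with d = y − 0:
  bottom flange: d = 6 mm → contributes +161 280 mm⁴
  web: d = 132 mm → contributes +106 675 200 mm⁴
  top flange: d = 258 mm → contributes +223 695 360 mm⁴
Total I = 330 531 840 mm⁴.

I_base ≈ 3.31 × 10⁸ mm⁴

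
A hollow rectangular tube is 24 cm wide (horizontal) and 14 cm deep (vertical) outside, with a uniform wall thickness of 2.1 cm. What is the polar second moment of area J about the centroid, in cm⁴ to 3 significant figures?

Break the section into simple shapes (no overlaps), measuring from the bottom-left corner of the bounding box.
Outer rectangle: 24 × 14, A = 336 cm², y = 7 cm, Ī = 5 488 cm⁴.
Inner void (subtracted): 19.8 × 9.8, A = 194.04 cm², y = 7 cm, Ī = 1 553 cm⁴.
By symmetry the centroid is at mid-height, ȳ = 7 cm.
All pieces are centred on the centroidal x-axis, so I = ΣĪ (holes subtracted) = 3 935 cm⁴.
Repeating about the centroidal y-axis gives I_y = 9788.7 cm⁴.
Polar second moment: J = I_x + I_y = 13 724 cm⁴.

J ≈ 1.37 × 10⁴ cm⁴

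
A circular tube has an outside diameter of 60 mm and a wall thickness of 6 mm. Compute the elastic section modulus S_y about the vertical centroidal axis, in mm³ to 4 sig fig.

S_y ≈ 1.252 × 10⁴ mm³

Decompose the section into non-overlapping parts with the origin at the bottom-left of its bounding rectangle.
Outer circle: ⌀60, A = 2827.43 mm², x = 30 mm, Ī = 636 173 mm⁴.
Bore (subtracted): ⌀48, A = 1809.56 mm², x = 30 mm, Ī = 260 576 mm⁴.
By symmetry the centroid is at mid-width, x̄ = 30 mm.
All pieces are centred on the vertical centroidal axis, so I = ΣĪ (holes subtracted) = 375 596 mm⁴.
Extreme fibre distance c = 30 mm; S = I/c = 12519.9 mm³.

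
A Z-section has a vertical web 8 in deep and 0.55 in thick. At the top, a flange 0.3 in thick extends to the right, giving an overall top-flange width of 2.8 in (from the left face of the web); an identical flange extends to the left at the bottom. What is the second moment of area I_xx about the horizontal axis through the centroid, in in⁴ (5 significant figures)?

I_xx ≈ 43.487 in⁴

Break the section into simple shapes (no overlaps), measuring from the bottom-left corner of the bounding box.
Web: 0.55 × 8, A = 4.4 in², y = 4 in, Ī = 23.46667 in⁴.
Top flange (beyond web): 2.25 × 0.3, A = 0.675 in², y = 7.85 in, Ī = 0.0050625 in⁴.
Bottom flange (beyond web): 2.25 × 0.3, A = 0.675 in², y = 0.15 in, Ī = 0.0050625 in⁴.
Centroid: ȳ = ΣA·y / ΣA = 4 in.
Transfer each piece to the horizontal axis through the centroid using Ī + A·d² with d = y − 4:
  web: d = 0 in → contributes +23.46667 in⁴
  top flange (beyond web): d = 3.85 in → contributes +10.01025 in⁴
  bottom flange (beyond web): d = -3.85 in → contributes +10.01025 in⁴
Total I = 43.48717 in⁴.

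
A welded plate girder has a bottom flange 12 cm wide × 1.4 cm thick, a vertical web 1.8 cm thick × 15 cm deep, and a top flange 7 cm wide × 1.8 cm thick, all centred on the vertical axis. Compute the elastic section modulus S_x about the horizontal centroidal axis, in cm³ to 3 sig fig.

S_x ≈ 255 cm³

Break the section into simple shapes (no overlaps), measuring from the bottom-left corner of the bounding box.
Bottom plate: 12 × 1.4, A = 16.8 cm², y = 0.7 cm, Ī = 2.744 cm⁴.
Web plate: 1.8 × 15, A = 27 cm², y = 8.9 cm, Ī = 506.25 cm⁴.
Top plate: 7 × 1.8, A = 12.6 cm², y = 17.3 cm, Ī = 3.402 cm⁴.
Centroid: ȳ = ΣA·y / ΣA = 8.334 cm.
Transfer each piece to the horizontal centroidal axis using Ī + A·d² with d = y − 8.334:
  bottom plate: d = -7.634 cm → contributes +981.82 cm⁴
  web plate: d = 0.56596 cm → contributes +514.9 cm⁴
  top plate: d = 8.966 cm → contributes +1016.3 cm⁴
Total I = 2 513 cm⁴.
Extreme fibre distance c = 9.866 cm; S = I/c = 254.72 cm³.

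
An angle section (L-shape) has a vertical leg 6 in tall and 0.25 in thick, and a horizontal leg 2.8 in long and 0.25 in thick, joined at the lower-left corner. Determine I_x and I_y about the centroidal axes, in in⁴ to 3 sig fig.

Decompose the section into non-overlapping parts with the origin at the bottom-left of its bounding rectangle.
Vertical leg: 0.25 × 6, A = 1.5 in², y = 3 in, Ī = 4.5 in⁴.
Horizontal leg (remainder): 2.55 × 0.25, A = 0.6375 in², y = 0.125 in, Ī = 0.0033203 in⁴.
Centroid: ȳ = ΣA·y / ΣA = 2.1425 in.
Transfer each piece to the centroidal x-axis using Ī + A·d² with d = y − 2.1425:
  vertical leg: d = 0.85746 in → contributes +5.6028 in⁴
  horizontal leg (remainder): d = -2.0175 in → contributes +2.5983 in⁴
Total I = 8.2011 in⁴.
For the y-axis: x̄ = 0.54254 in.
Repeating about the centroidal y-axis gives I_y = 1.2301 in⁴.

I_x ≈ 8.20 in⁴, I_y ≈ 1.23 in⁴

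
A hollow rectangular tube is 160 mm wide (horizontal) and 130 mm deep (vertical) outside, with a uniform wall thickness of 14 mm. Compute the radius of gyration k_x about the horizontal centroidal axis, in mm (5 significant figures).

k_x ≈ 49.009 mm

Treat the section as a set of non-overlapping primitives; coordinates are from the bounding-box lower-left.
Outer rectangle: 160 × 130, A = 20 800 mm², y = 65 mm, Ī = 29 293 333 mm⁴.
Inner void (subtracted): 132 × 102, A = 13 464 mm², y = 65 mm, Ī = 11 673 288 mm⁴.
By symmetry the centroid is at mid-height, ȳ = 65 mm.
All pieces are centred on the horizontal centroidal axis, so I = ΣĪ (holes subtracted) = 17 620 045 mm⁴.
Radius of gyration: k = √(I/A) = √(17 620 045 / 7 336) = 49.00878 mm.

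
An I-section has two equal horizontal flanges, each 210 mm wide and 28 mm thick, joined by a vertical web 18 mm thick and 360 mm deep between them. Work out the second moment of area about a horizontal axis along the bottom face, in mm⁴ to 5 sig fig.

I_base ≈ 1.3025 × 10⁹ mm⁴

Decompose the section into non-overlapping parts with the origin at the bottom-left of its bounding rectangle.
Bottom flange: 210 × 28, A = 5 880 mm², y = 14 mm, Ī = 384 160 mm⁴.
Web: 18 × 360, A = 6 480 mm², y = 208 mm, Ī = 69 984 000 mm⁴.
Top flange: 210 × 28, A = 5 880 mm², y = 402 mm, Ī = 384 160 mm⁴.
Transfer each piece to the base of the section using Ī + A·d² with d = y − 0:
  bottom flange: d = 14 mm → contributes +1 536 640 mm⁴
  web: d = 208 mm → contributes +350 334 720 mm⁴
  top flange: d = 402 mm → contributes +950 615 680 mm⁴
Total I = 1 302 487 040 mm⁴.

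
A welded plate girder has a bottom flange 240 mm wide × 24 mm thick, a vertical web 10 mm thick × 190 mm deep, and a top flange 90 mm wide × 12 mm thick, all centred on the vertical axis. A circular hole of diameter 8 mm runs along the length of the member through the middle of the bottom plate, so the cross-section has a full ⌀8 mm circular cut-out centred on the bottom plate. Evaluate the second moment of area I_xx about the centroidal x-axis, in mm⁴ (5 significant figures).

Treat the section as a set of non-overlapping primitives; coordinates are from the bounding-box lower-left.
Bottom plate: 240 × 24, A = 5 760 mm², y = 12 mm, Ī = 276 480 mm⁴.
Web plate: 10 × 190, A = 1 900 mm², y = 119 mm, Ī = 5 715 833 mm⁴.
Top plate: 90 × 12, A = 1 080 mm², y = 220 mm, Ī = 12 960 mm⁴.
Hole (subtracted): ⌀8, A = 50.26548 mm², y = 12 mm, Ī = 201.0619 mm⁴.
Centroid: ȳ = ΣA·y / ΣA = 61.24661 mm.
Transfer each piece to the centroidal x-axis using Ī + A·d² with d = y − 61.24661:
  bottom plate: d = -49.24661 mm → contributes +14 245 799 mm⁴
  web plate: d = 57.75339 mm → contributes +12 053 195 mm⁴
  top plate: d = 158.7534 mm → contributes +27 231 809 mm⁴
  hole: d = -49.24661 mm → contributes −122106.4 mm⁴
Total I = 53 408 696 mm⁴.

I_xx ≈ 5.3409 × 10⁷ mm⁴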